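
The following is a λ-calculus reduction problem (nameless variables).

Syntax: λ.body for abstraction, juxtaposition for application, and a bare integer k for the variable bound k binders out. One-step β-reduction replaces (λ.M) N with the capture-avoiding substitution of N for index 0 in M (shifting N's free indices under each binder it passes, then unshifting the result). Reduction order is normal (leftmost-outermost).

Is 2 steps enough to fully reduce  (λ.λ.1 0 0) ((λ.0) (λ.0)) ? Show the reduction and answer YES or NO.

  start: (λ.λ.1 0 0) ((λ.0) (λ.0))
  →1  λ.(λ.0) (λ.0) 0 0
  →2  λ.(λ.0) 0 0

Answer: NO — after 2 steps the term is λ.(λ.0) 0 0, not yet normal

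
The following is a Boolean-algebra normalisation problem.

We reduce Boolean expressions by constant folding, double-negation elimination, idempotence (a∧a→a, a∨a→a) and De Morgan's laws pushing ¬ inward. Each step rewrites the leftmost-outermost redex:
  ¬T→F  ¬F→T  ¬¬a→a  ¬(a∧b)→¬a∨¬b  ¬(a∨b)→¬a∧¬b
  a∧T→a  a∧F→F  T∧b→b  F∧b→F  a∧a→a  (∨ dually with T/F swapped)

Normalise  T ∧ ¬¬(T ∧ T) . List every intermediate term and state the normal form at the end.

Answer: normal form = T  (in 3 steps)

Derivation:
  start: T ∧ ¬¬(T ∧ T)
  step 1: ¬¬(T ∧ T)
  step 2: T ∧ T
  step 3: T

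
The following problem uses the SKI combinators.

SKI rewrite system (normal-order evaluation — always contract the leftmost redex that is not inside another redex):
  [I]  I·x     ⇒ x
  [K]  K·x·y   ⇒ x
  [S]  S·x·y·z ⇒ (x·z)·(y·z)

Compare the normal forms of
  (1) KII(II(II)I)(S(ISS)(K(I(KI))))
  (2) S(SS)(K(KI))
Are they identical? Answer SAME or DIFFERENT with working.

Term A:
  start: KII(II(II)I)(S(ISS)(K(I(KI))))
  [1] I(II(II)I)(S(ISS)(K(I(KI))))
  [2] II(II)I(S(ISS)(K(I(KI))))
  [3] I(II)I(S(ISS)(K(I(KI))))
  [4] III(S(ISS)(K(I(KI))))
  [5] II(S(ISS)(K(I(KI))))
  [6] I(S(ISS)(K(I(KI))))
  [7] S(ISS)(K(I(KI)))
  [8] S(SS)(K(I(KI)))
  [9] S(SS)(K(KI))

Term B:
  start: S(SS)(K(KI))

Answer: SAME — A ⇓ S(SS)(K(KI)), B ⇓ S(SS)(K(KI))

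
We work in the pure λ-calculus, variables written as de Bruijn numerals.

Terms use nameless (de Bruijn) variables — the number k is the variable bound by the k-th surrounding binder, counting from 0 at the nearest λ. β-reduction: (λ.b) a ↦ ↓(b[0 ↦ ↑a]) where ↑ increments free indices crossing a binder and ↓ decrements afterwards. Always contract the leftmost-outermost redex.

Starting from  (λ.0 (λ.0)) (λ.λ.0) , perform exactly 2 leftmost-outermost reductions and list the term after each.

Answer: after 2 steps: λ.0

Reduction:
  start: (λ.0 (λ.0)) (λ.λ.0)
  step 1: (λ.λ.0) (λ.0)
  step 2: λ.0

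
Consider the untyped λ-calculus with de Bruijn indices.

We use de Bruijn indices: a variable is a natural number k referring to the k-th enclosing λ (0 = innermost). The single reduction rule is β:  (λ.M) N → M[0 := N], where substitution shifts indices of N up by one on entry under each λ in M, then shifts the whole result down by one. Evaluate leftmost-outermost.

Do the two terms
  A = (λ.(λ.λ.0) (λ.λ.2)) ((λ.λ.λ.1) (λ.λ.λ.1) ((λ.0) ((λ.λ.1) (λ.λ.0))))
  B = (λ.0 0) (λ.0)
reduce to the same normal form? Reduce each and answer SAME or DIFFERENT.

Term A:
  start: (λ.(λ.λ.0) (λ.λ.2)) ((λ.λ.λ.1) (λ.λ.λ.1) ((λ.0) ((λ.λ.1) (λ.λ.0))))
  step 1: (λ.λ.0) (λ.λ.(λ.λ.λ.1) (λ.λ.λ.1) ((λ.0) ((λ.λ.1) (λ.λ.0))))
  step 2: λ.0

Term B:
  start: (λ.0 0) (λ.0)
  step 1: (λ.0) (λ.0)
  step 2: λ.0

Answer: SAME — A ⇓ λ.0, B ⇓ λ.0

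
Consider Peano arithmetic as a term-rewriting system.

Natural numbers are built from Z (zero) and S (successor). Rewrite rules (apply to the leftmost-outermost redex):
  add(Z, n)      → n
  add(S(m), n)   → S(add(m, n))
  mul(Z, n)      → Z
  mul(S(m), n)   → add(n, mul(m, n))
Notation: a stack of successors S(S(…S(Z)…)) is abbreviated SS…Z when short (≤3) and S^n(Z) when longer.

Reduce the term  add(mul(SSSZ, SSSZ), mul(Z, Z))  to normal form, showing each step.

Answer: normal form = S^9(Z)  (in 27 steps)

Reduction:
  start: add(mul(SSSZ, SSSZ), mul(Z, Z))
  step 1: add(add(SSSZ, mul(SSZ, SSSZ)), mul(Z, Z))
  step 2: add(S(add(SSZ, mul(SSZ, SSSZ))), mul(Z, Z))
  step 3: S(add(add(SSZ, mul(SSZ, SSSZ)), mul(Z, Z)))
  step 4: S(add(S(add(SZ, mul(SSZ, SSSZ))), mul(Z, Z)))
  step 5: S(S(add(add(SZ, mul(SSZ, SSSZ)), mul(Z, Z))))
  step 6: S(S(add(S(add(Z, mul(SSZ, SSSZ))), mul(Z, Z))))
  step 7: S(S(S(add(add(Z, mul(SSZ, SSSZ)), mul(Z, Z)))))
  step 8: S(S(S(add(mul(SSZ, SSSZ), mul(Z, Z)))))
  step 9: S(S(S(add(add(SSSZ, mul(SZ, SSSZ)), mul(Z, Z)))))
  step 10: S(S(S(add(S(add(SSZ, mul(SZ, SSSZ))), mul(Z, Z)))))
  step 11: S(S(S(S(add(add(SSZ, mul(SZ, SSSZ)), mul(Z, Z))))))
  step 12: S(S(S(S(add(S(add(SZ, mul(SZ, SSSZ))), mul(Z, Z))))))
  step 13: S(S(S(S(S(add(add(SZ, mul(SZ, SSSZ)), mul(Z, Z)))))))
  step 14: S(S(S(S(S(add(S(add(Z, mul(SZ, SSSZ))), mul(Z, Z)))))))
  step 15: S(S(S(S(S(S(add(add(Z, mul(SZ, SSSZ)), mul(Z, Z))))))))
  step 16: S(S(S(S(S(S(add(mul(SZ, SSSZ), mul(Z, Z))))))))
  step 17: S(S(S(S(S(S(add(add(SSSZ, mul(Z, SSSZ)), mul(Z, Z))))))))
  step 18: S(S(S(S(S(S(add(S(add(SSZ, mul(Z, SSSZ))), mul(Z, Z))))))))
  step 19: S(S(S(S(S(S(S(add(add(SSZ, mul(Z, SSSZ)), mul(Z, Z)))))))))
  step 20: S(S(S(S(S(S(S(add(S(add(SZ, mul(Z, SSSZ))), mul(Z, Z)))))))))
  step 21: S(S(S(S(S(S(S(S(add(add(SZ, mul(Z, SSSZ)), mul(Z, Z))))))))))
  step 22: S(S(S(S(S(S(S(S(add(S(add(Z, mul(Z, SSSZ))), mul(Z, Z))))))))))
  step 23: S(S(S(S(S(S(S(S(S(add(add(Z, mul(Z, SSSZ)), mul(Z, Z)))))))))))
  step 24: S(S(S(S(S(S(S(S(S(add(mul(Z, SSSZ), mul(Z, Z)))))))))))
  step 25: S(S(S(S(S(S(S(S(S(add(Z, mul(Z, Z)))))))))))
  step 26: S(S(S(S(S(S(S(S(S(mul(Z, Z))))))))))
  step 27: S^9(Z)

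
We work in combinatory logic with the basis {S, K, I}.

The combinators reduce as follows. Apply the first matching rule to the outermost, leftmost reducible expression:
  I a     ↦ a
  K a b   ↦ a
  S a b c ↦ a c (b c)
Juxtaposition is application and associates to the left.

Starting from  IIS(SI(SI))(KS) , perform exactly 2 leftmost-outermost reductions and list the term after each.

Answer: after 2 steps: S(SI(SI))(KS)

Reduction:
  start: IIS(SI(SI))(KS)
  [1] IS(SI(SI))(KS)
  [2] S(SI(SI))(KS)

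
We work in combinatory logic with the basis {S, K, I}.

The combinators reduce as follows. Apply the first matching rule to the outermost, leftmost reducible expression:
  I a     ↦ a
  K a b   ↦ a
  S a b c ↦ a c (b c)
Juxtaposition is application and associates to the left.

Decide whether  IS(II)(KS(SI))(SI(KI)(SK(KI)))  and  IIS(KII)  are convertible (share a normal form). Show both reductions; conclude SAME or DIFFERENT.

Answer: SAME — A ⇓ SI, B ⇓ SI

Working:
Term A:
  start: IS(II)(KS(SI))(SI(KI)(SK(KI)))
  step 1: S(II)(KS(SI))(SI(KI)(SK(KI)))
  step 2: II(SI(KI)(SK(KI)))(KS(SI)(SI(KI)(SK(KI))))
  step 3: I(SI(KI)(SK(KI)))(KS(SI)(SI(KI)(SK(KI))))
  step 4: SI(KI)(SK(KI))(KS(SI)(SI(KI)(SK(KI))))
  step 5: I(SK(KI))(KI(SK(KI)))(KS(SI)(SI(KI)(SK(KI))))
  step 6: SK(KI)(KI(SK(KI)))(KS(SI)(SI(KI)(SK(KI))))
  step 7: K(KI(SK(KI)))(KI(KI(SK(KI))))(KS(SI)(SI(KI)(SK(KI))))
  step 8: KI(SK(KI))(KS(SI)(SI(KI)(SK(KI))))
  step 9: I(KS(SI)(SI(KI)(SK(KI))))
  step 10: KS(SI)(SI(KI)(SK(KI)))
  step 11: S(SI(KI)(SK(KI)))
  step 12: S(I(SK(KI))(KI(SK(KI))))
  step 13: S(SK(KI)(KI(SK(KI))))
  step 14: S(K(KI(SK(KI)))(KI(KI(SK(KI)))))
  step 15: S(KI(SK(KI)))
  step 16: SI

Term B:
  start: IIS(KII)
  step 1: IS(KII)
  step 2: S(KII)
  step 3: SI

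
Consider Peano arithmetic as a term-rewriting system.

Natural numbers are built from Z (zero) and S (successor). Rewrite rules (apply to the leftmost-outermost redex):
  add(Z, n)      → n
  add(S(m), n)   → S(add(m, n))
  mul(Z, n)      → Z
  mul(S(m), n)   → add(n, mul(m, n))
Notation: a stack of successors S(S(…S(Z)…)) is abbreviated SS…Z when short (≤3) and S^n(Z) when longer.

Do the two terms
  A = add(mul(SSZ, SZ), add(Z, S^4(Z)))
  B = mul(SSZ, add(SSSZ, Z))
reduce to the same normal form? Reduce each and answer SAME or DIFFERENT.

Answer: SAME — A ⇓ S^6(Z), B ⇓ S^6(Z)

Working:
Term A:
  start: add(mul(SSZ, SZ), add(Z, S^4(Z)))
  [1] add(add(SZ, mul(SZ, SZ)), add(Z, S^4(Z)))
  [2] add(S(add(Z, mul(SZ, SZ))), add(Z, S^4(Z)))
  [3] S(add(add(Z, mul(SZ, SZ)), add(Z, S^4(Z))))
  [4] S(add(mul(SZ, SZ), add(Z, S^4(Z))))
  [5] S(add(add(SZ, mul(Z, SZ)), add(Z, S^4(Z))))
  [6] S(add(S(add(Z, mul(Z, SZ))), add(Z, S^4(Z))))
  [7] S(S(add(add(Z, mul(Z, SZ)), add(Z, S^4(Z)))))
  [8] S(S(add(mul(Z, SZ), add(Z, S^4(Z)))))
  [9] S(S(add(Z, add(Z, S^4(Z)))))
  [10] S(S(add(Z, S^4(Z))))
  [11] S^6(Z)

Term B:
  start: mul(SSZ, add(SSSZ, Z))
  [1] add(add(SSSZ, Z), mul(SZ, add(SSSZ, Z)))
  [2] add(S(add(SSZ, Z)), mul(SZ, add(SSSZ, Z)))
  [3] S(add(add(SSZ, Z), mul(SZ, add(SSSZ, Z))))
  [4] S(add(S(add(SZ, Z)), mul(SZ, add(SSSZ, Z))))
  [5] S(S(add(add(SZ, Z), mul(SZ, add(SSSZ, Z)))))
  [6] S(S(add(S(add(Z, Z)), mul(SZ, add(SSSZ, Z)))))
  [7] S(S(S(add(add(Z, Z), mul(SZ, add(SSSZ, Z))))))
  [8] S(S(S(add(Z, mul(SZ, add(SSSZ, Z))))))
  [9] S(S(S(mul(SZ, add(SSSZ, Z)))))
  [10] S(S(S(add(add(SSSZ, Z), mul(Z, add(SSSZ, Z))))))
  [11] S(S(S(add(S(add(SSZ, Z)), mul(Z, add(SSSZ, Z))))))
  [12] S(S(S(S(add(add(SSZ, Z), mul(Z, add(SSSZ, Z)))))))
  [13] S(S(S(S(add(S(add(SZ, Z)), mul(Z, add(SSSZ, Z)))))))
  [14] S(S(S(S(S(add(add(SZ, Z), mul(Z, add(SSSZ, Z))))))))
  [15] S(S(S(S(S(add(S(add(Z, Z)), mul(Z, add(SSSZ, Z))))))))
  [16] S(S(S(S(S(S(add(add(Z, Z), mul(Z, add(SSSZ, Z)))))))))
  [17] S(S(S(S(S(S(add(Z, mul(Z, add(SSSZ, Z)))))))))
  [18] S(S(S(S(S(S(mul(Z, add(SSSZ, Z))))))))
  [19] S^6(Z)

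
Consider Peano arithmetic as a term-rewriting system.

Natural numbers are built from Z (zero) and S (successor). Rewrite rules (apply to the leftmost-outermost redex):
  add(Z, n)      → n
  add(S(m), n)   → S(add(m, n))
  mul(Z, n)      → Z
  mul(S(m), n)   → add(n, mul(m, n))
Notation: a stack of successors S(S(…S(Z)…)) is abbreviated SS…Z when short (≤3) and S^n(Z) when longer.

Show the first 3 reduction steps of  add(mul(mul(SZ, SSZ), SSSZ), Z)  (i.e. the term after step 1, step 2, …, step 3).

Answer: after 3 steps: add(add(SSSZ, mul(add(SZ, mul(Z, SSZ)), SSSZ)), Z)

Reduction:
  start: add(mul(mul(SZ, SSZ), SSSZ), Z)
  →1  add(mul(add(SSZ, mul(Z, SSZ)), SSSZ), Z)
  →2  add(mul(S(add(SZ, mul(Z, SSZ))), SSSZ), Z)
  →3  add(add(SSSZ, mul(add(SZ, mul(Z, SSZ)), SSSZ)), Z)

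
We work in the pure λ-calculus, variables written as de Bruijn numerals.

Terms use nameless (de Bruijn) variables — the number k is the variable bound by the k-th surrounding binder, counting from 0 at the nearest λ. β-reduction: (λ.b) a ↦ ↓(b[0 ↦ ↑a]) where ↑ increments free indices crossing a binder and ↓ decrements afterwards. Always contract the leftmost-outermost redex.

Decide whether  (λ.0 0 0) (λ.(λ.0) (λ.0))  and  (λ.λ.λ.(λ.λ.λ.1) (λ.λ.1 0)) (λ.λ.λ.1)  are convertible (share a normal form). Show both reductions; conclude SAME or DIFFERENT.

Term A:
  start: (λ.0 0 0) (λ.(λ.0) (λ.0))
  →1  (λ.(λ.0) (λ.0)) (λ.(λ.0) (λ.0)) (λ.(λ.0) (λ.0))
  →2  (λ.0) (λ.0) (λ.(λ.0) (λ.0))
  →3  (λ.0) (λ.(λ.0) (λ.0))
  →4  λ.(λ.0) (λ.0)
  →5  λ.λ.0

Term B:
  start: (λ.λ.λ.(λ.λ.λ.1) (λ.λ.1 0)) (λ.λ.λ.1)
  →1  λ.λ.(λ.λ.λ.1) (λ.λ.1 0)
  →2  λ.λ.λ.λ.1

Answer: DIFFERENT — A ⇓ λ.λ.0, B ⇓ λ.λ.λ.λ.1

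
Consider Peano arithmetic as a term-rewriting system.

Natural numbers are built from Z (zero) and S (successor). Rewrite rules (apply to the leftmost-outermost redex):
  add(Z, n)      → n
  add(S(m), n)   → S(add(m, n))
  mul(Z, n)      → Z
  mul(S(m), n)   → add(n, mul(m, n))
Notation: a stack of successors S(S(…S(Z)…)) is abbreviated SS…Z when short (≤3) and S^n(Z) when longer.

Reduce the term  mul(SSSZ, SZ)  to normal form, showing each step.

  start: mul(SSSZ, SZ)
  →1  add(SZ, mul(SSZ, SZ))
  →2  S(add(Z, mul(SSZ, SZ)))
  →3  S(mul(SSZ, SZ))
  →4  S(add(SZ, mul(SZ, SZ)))
  →5  S(S(add(Z, mul(SZ, SZ))))
  →6  S(S(mul(SZ, SZ)))
  →7  S(S(add(SZ, mul(Z, SZ))))
  →8  S(S(S(add(Z, mul(Z, SZ)))))
  →9  S(S(S(mul(Z, SZ))))
  →10  SSSZ

Answer: normal form = SSSZ  (in 10 steps)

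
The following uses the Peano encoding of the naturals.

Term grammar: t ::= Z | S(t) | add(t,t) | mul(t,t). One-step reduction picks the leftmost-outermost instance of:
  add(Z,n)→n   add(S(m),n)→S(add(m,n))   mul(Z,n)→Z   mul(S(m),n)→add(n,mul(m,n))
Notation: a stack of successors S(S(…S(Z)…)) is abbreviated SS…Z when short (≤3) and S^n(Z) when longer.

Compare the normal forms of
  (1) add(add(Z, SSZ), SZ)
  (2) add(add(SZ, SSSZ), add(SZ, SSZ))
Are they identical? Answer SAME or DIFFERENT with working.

Answer: DIFFERENT — A ⇓ SSSZ, B ⇓ S^7(Z)

Derivation:
Term A:
  start: add(add(Z, SSZ), SZ)
  step 1: add(SSZ, SZ)
  step 2: S(add(SZ, SZ))
  step 3: S(S(add(Z, SZ)))
  step 4: SSSZ

Term B:
  start: add(add(SZ, SSSZ), add(SZ, SSZ))
  step 1: add(S(add(Z, SSSZ)), add(SZ, SSZ))
  step 2: S(add(add(Z, SSSZ), add(SZ, SSZ)))
  step 3: S(add(SSSZ, add(SZ, SSZ)))
  step 4: S(S(add(SSZ, add(SZ, SSZ))))
  step 5: S(S(S(add(SZ, add(SZ, SSZ)))))
  step 6: S(S(S(S(add(Z, add(SZ, SSZ))))))
  step 7: S(S(S(S(add(SZ, SSZ)))))
  step 8: S(S(S(S(S(add(Z, SSZ))))))
  step 9: S^7(Z)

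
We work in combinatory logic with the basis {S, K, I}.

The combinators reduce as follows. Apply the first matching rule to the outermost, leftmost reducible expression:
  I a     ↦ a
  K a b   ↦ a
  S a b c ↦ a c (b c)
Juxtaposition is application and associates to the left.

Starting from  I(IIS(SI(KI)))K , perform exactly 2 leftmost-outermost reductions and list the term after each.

  start: I(IIS(SI(KI)))K
  step 1: IIS(SI(KI))K
  step 2: IS(SI(KI))K

Answer: after 2 steps: IS(SI(KI))K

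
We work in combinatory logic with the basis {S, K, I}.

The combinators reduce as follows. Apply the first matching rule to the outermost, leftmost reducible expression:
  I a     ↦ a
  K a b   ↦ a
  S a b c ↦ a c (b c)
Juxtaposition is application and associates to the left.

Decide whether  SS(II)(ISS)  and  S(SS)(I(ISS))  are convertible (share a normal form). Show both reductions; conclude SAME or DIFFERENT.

Answer: SAME — A ⇓ S(SS)(SS), B ⇓ S(SS)(SS)

Derivation:
Term A:
  start: SS(II)(ISS)
  step 1: S(ISS)(II(ISS))
  step 2: S(SS)(II(ISS))
  step 3: S(SS)(I(ISS))
  step 4: S(SS)(ISS)
  step 5: S(SS)(SS)

Term B:
  start: S(SS)(I(ISS))
  step 1: S(SS)(ISS)
  step 2: S(SS)(SS)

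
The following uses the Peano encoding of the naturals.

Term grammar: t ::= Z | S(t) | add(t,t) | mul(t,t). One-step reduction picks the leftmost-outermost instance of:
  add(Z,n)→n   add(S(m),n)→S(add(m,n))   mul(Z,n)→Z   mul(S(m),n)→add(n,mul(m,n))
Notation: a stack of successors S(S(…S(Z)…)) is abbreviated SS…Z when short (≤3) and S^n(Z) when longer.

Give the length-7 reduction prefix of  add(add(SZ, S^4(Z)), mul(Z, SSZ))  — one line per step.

Answer: after 7 steps: S(S(S(S(S(add(Z, mul(Z, SSZ)))))))

Reduction:
  start: add(add(SZ, S^4(Z)), mul(Z, SSZ))
  [1] add(S(add(Z, S^4(Z))), mul(Z, SSZ))
  [2] S(add(add(Z, S^4(Z)), mul(Z, SSZ)))
  [3] S(add(S^4(Z), mul(Z, SSZ)))
  [4] S(S(add(SSSZ, mul(Z, SSZ))))
  [5] S(S(S(add(SSZ, mul(Z, SSZ)))))
  [6] S(S(S(S(add(SZ, mul(Z, SSZ))))))
  [7] S(S(S(S(S(add(Z, mul(Z, SSZ)))))))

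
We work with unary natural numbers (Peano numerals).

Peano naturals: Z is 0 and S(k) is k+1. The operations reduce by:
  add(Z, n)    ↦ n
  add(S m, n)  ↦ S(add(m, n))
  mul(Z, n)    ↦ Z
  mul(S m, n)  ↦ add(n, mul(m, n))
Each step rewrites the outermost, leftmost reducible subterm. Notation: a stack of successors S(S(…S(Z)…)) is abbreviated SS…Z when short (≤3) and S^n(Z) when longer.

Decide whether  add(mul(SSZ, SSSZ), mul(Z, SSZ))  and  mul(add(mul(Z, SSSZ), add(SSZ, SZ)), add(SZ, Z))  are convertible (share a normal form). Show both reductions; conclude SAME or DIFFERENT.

Term A:
  start: add(mul(SSZ, SSSZ), mul(Z, SSZ))
  →1  add(add(SSSZ, mul(SZ, SSSZ)), mul(Z, SSZ))
  →2  add(S(add(SSZ, mul(SZ, SSSZ))), mul(Z, SSZ))
  →3  S(add(add(SSZ, mul(SZ, SSSZ)), mul(Z, SSZ)))
  →4  S(add(S(add(SZ, mul(SZ, SSSZ))), mul(Z, SSZ)))
  →5  S(S(add(add(SZ, mul(SZ, SSSZ)), mul(Z, SSZ))))
  →6  S(S(add(S(add(Z, mul(SZ, SSSZ))), mul(Z, SSZ))))
  →7  S(S(S(add(add(Z, mul(SZ, SSSZ)), mul(Z, SSZ)))))
  →8  S(S(S(add(mul(SZ, SSSZ), mul(Z, SSZ)))))
  →9  S(S(S(add(add(SSSZ, mul(Z, SSSZ)), mul(Z, SSZ)))))
  →10  S(S(S(add(S(add(SSZ, mul(Z, SSSZ))), mul(Z, SSZ)))))
  →11  S(S(S(S(add(add(SSZ, mul(Z, SSSZ)), mul(Z, SSZ))))))
  →12  S(S(S(S(add(S(add(SZ, mul(Z, SSSZ))), mul(Z, SSZ))))))
  →13  S(S(S(S(S(add(add(SZ, mul(Z, SSSZ)), mul(Z, SSZ)))))))
  →14  S(S(S(S(S(add(S(add(Z, mul(Z, SSSZ))), mul(Z, SSZ)))))))
  →15  S(S(S(S(S(S(add(add(Z, mul(Z, SSSZ)), mul(Z, SSZ))))))))
  →16  S(S(S(S(S(S(add(mul(Z, SSSZ), mul(Z, SSZ))))))))
  →17  S(S(S(S(S(S(add(Z, mul(Z, SSZ))))))))
  →18  S(S(S(S(S(S(mul(Z, SSZ)))))))
  →19  S^6(Z)

Term B:
  start: mul(add(mul(Z, SSSZ), add(SSZ, SZ)), add(SZ, Z))
  →1  mul(add(Z, add(SSZ, SZ)), add(SZ, Z))
  →2  mul(add(SSZ, SZ), add(SZ, Z))
  →3  mul(S(add(SZ, SZ)), add(SZ, Z))
  →4  add(add(SZ, Z), mul(add(SZ, SZ), add(SZ, Z)))
  →5  add(S(add(Z, Z)), mul(add(SZ, SZ), add(SZ, Z)))
  →6  S(add(add(Z, Z), mul(add(SZ, SZ), add(SZ, Z))))
  →7  S(add(Z, mul(add(SZ, SZ), add(SZ, Z))))
  →8  S(mul(add(SZ, SZ), add(SZ, Z)))
  →9  S(mul(S(add(Z, SZ)), add(SZ, Z)))
  →10  S(add(add(SZ, Z), mul(add(Z, SZ), add(SZ, Z))))
  →11  S(add(S(add(Z, Z)), mul(add(Z, SZ), add(SZ, Z))))
  →12  S(S(add(add(Z, Z), mul(add(Z, SZ), add(SZ, Z)))))
  →13  S(S(add(Z, mul(add(Z, SZ), add(SZ, Z)))))
  →14  S(S(mul(add(Z, SZ), add(SZ, Z))))
  →15  S(S(mul(SZ, add(SZ, Z))))
  →16  S(S(add(add(SZ, Z), mul(Z, add(SZ, Z)))))
  →17  S(S(add(S(add(Z, Z)), mul(Z, add(SZ, Z)))))
  →18  S(S(S(add(add(Z, Z), mul(Z, add(SZ, Z))))))
  →19  S(S(S(add(Z, mul(Z, add(SZ, Z))))))
  →20  S(S(S(mul(Z, add(SZ, Z)))))
  →21  SSSZ

Answer: DIFFERENT — A ⇓ S^6(Z), B ⇓ SSSZ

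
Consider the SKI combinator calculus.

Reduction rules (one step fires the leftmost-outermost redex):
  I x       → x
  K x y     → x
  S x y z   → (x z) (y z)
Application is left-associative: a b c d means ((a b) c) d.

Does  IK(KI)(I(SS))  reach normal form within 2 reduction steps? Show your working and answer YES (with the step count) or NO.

  start: IK(KI)(I(SS))
  [1] K(KI)(I(SS))
  [2] KI

Answer: YES — reaches normal form KI in 2 ≤ 2 steps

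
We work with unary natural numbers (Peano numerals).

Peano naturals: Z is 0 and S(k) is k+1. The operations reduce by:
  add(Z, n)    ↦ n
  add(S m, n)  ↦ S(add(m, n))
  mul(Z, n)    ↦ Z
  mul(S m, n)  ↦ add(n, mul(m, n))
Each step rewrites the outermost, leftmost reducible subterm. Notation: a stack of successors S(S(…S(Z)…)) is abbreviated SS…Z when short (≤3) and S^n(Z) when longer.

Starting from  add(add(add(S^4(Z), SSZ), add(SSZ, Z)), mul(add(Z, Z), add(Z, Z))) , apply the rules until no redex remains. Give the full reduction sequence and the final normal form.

  start: add(add(add(S^4(Z), SSZ), add(SSZ, Z)), mul(add(Z, Z), add(Z, Z)))
  →1  add(add(S(add(SSSZ, SSZ)), add(SSZ, Z)), mul(add(Z, Z), add(Z, Z)))
  →2  add(S(add(add(SSSZ, SSZ), add(SSZ, Z))), mul(add(Z, Z), add(Z, Z)))
  →3  S(add(add(add(SSSZ, SSZ), add(SSZ, Z)), mul(add(Z, Z), add(Z, Z))))
  →4  S(add(add(S(add(SSZ, SSZ)), add(SSZ, Z)), mul(add(Z, Z), add(Z, Z))))
  →5  S(add(S(add(add(SSZ, SSZ), add(SSZ, Z))), mul(add(Z, Z), add(Z, Z))))
  →6  S(S(add(add(add(SSZ, SSZ), add(SSZ, Z)), mul(add(Z, Z), add(Z, Z)))))
  →7  S(S(add(add(S(add(SZ, SSZ)), add(SSZ, Z)), mul(add(Z, Z), add(Z, Z)))))
  →8  S(S(add(S(add(add(SZ, SSZ), add(SSZ, Z))), mul(add(Z, Z), add(Z, Z)))))
  →9  S(S(S(add(add(add(SZ, SSZ), add(SSZ, Z)), mul(add(Z, Z), add(Z, Z))))))
  →10  S(S(S(add(add(S(add(Z, SSZ)), add(SSZ, Z)), mul(add(Z, Z), add(Z, Z))))))
  →11  S(S(S(add(S(add(add(Z, SSZ), add(SSZ, Z))), mul(add(Z, Z), add(Z, Z))))))
  →12  S(S(S(S(add(add(add(Z, SSZ), add(SSZ, Z)), mul(add(Z, Z), add(Z, Z)))))))
  →13  S(S(S(S(add(add(SSZ, add(SSZ, Z)), mul(add(Z, Z), add(Z, Z)))))))
  →14  S(S(S(S(add(S(add(SZ, add(SSZ, Z))), mul(add(Z, Z), add(Z, Z)))))))
  →15  S(S(S(S(S(add(add(SZ, add(SSZ, Z)), mul(add(Z, Z), add(Z, Z))))))))
  →16  S(S(S(S(S(add(S(add(Z, add(SSZ, Z))), mul(add(Z, Z), add(Z, Z))))))))
  →17  S(S(S(S(S(S(add(add(Z, add(SSZ, Z)), mul(add(Z, Z), add(Z, Z)))))))))
  →18  S(S(S(S(S(S(add(add(SSZ, Z), mul(add(Z, Z), add(Z, Z)))))))))
  →19  S(S(S(S(S(S(add(S(add(SZ, Z)), mul(add(Z, Z), add(Z, Z)))))))))
  →20  S(S(S(S(S(S(S(add(add(SZ, Z), mul(add(Z, Z), add(Z, Z))))))))))
  →21  S(S(S(S(S(S(S(add(S(add(Z, Z)), mul(add(Z, Z), add(Z, Z))))))))))
  →22  S(S(S(S(S(S(S(S(add(add(Z, Z), mul(add(Z, Z), add(Z, Z)))))))))))
  →23  S(S(S(S(S(S(S(S(add(Z, mul(add(Z, Z), add(Z, Z)))))))))))
  →24  S(S(S(S(S(S(S(S(mul(add(Z, Z), add(Z, Z))))))))))
  →25  S(S(S(S(S(S(S(S(mul(Z, add(Z, Z))))))))))
  →26  S^8(Z)

Answer: normal form = S^8(Z)  (in 26 steps)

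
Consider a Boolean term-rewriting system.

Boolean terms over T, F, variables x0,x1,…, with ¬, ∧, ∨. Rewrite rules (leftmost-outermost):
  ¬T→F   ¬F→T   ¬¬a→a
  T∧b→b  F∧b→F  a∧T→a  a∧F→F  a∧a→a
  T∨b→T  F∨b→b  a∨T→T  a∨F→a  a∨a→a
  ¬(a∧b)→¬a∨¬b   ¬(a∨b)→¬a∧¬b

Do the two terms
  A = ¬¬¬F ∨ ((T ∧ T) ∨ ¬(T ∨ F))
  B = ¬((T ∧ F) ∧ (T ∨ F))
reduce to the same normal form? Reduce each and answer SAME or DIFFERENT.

Term A:
  start: ¬¬¬F ∨ ((T ∧ T) ∨ ¬(T ∨ F))
  step 1: ¬F ∨ ((T ∧ T) ∨ ¬(T ∨ F))
  step 2: T ∨ ((T ∧ T) ∨ ¬(T ∨ F))
  step 3: T

Term B:
  start: ¬((T ∧ F) ∧ (T ∨ F))
  step 1: ¬(T ∧ F) ∨ ¬(T ∨ F)
  step 2: (¬T ∨ ¬F) ∨ ¬(T ∨ F)
  step 3: (F ∨ ¬F) ∨ ¬(T ∨ F)
  step 4: ¬F ∨ ¬(T ∨ F)
  step 5: T ∨ ¬(T ∨ F)
  step 6: T

Answer: SAME — A ⇓ T, B ⇓ T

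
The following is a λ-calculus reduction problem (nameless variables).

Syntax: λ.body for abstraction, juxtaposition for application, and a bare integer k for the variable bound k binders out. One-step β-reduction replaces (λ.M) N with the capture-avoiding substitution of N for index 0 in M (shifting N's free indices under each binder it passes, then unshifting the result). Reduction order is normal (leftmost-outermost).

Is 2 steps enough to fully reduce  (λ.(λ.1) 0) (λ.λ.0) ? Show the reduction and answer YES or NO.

Answer: YES — reaches normal form λ.λ.0 in 2 ≤ 2 steps

Working:
  start: (λ.(λ.1) 0) (λ.λ.0)
  →1  (λ.λ.λ.0) (λ.λ.0)
  →2  λ.λ.0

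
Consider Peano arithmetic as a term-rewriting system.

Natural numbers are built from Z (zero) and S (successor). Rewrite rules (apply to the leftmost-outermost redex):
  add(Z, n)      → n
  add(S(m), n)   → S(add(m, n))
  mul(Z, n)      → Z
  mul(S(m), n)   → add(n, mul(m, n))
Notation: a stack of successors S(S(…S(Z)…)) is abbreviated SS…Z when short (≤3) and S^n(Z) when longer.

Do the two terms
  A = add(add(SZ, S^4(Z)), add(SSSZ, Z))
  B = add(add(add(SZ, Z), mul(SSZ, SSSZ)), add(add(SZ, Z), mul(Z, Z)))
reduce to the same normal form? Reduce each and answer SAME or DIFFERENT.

Term A:
  start: add(add(SZ, S^4(Z)), add(SSSZ, Z))
  step 1: add(S(add(Z, S^4(Z))), add(SSSZ, Z))
  step 2: S(add(add(Z, S^4(Z)), add(SSSZ, Z)))
  step 3: S(add(S^4(Z), add(SSSZ, Z)))
  step 4: S(S(add(SSSZ, add(SSSZ, Z))))
  step 5: S(S(S(add(SSZ, add(SSSZ, Z)))))
  step 6: S(S(S(S(add(SZ, add(SSSZ, Z))))))
  step 7: S(S(S(S(S(add(Z, add(SSSZ, Z)))))))
  step 8: S(S(S(S(S(add(SSSZ, Z))))))
  step 9: S(S(S(S(S(S(add(SSZ, Z)))))))
  step 10: S(S(S(S(S(S(S(add(SZ, Z))))))))
  step 11: S(S(S(S(S(S(S(S(add(Z, Z)))))))))
  step 12: S^8(Z)

Term B:
  start: add(add(add(SZ, Z), mul(SSZ, SSSZ)), add(add(SZ, Z), mul(Z, Z)))
  step 1: add(add(S(add(Z, Z)), mul(SSZ, SSSZ)), add(add(SZ, Z), mul(Z, Z)))
  step 2: add(S(add(add(Z, Z), mul(SSZ, SSSZ))), add(add(SZ, Z), mul(Z, Z)))
  step 3: S(add(add(add(Z, Z), mul(SSZ, SSSZ)), add(add(SZ, Z), mul(Z, Z))))
  step 4: S(add(add(Z, mul(SSZ, SSSZ)), add(add(SZ, Z), mul(Z, Z))))
  step 5: S(add(mul(SSZ, SSSZ), add(add(SZ, Z), mul(Z, Z))))
  step 6: S(add(add(SSSZ, mul(SZ, SSSZ)), add(add(SZ, Z), mul(Z, Z))))
  step 7: S(add(S(add(SSZ, mul(SZ, SSSZ))), add(add(SZ, Z), mul(Z, Z))))
  step 8: S(S(add(add(SSZ, mul(SZ, SSSZ)), add(add(SZ, Z), mul(Z, Z)))))
  step 9: S(S(add(S(add(SZ, mul(SZ, SSSZ))), add(add(SZ, Z), mul(Z, Z)))))
  step 10: S(S(S(add(add(SZ, mul(SZ, SSSZ)), add(add(SZ, Z), mul(Z, Z))))))
  step 11: S(S(S(add(S(add(Z, mul(SZ, SSSZ))), add(add(SZ, Z), mul(Z, Z))))))
  step 12: S(S(S(S(add(add(Z, mul(SZ, SSSZ)), add(add(SZ, Z), mul(Z, Z)))))))
  step 13: S(S(S(S(add(mul(SZ, SSSZ), add(add(SZ, Z), mul(Z, Z)))))))
  step 14: S(S(S(S(add(add(SSSZ, mul(Z, SSSZ)), add(add(SZ, Z), mul(Z, Z)))))))
  step 15: S(S(S(S(add(S(add(SSZ, mul(Z, SSSZ))), add(add(SZ, Z), mul(Z, Z)))))))
  step 16: S(S(S(S(S(add(add(SSZ, mul(Z, SSSZ)), add(add(SZ, Z), mul(Z, Z))))))))
  step 17: S(S(S(S(S(add(S(add(SZ, mul(Z, SSSZ))), add(add(SZ, Z), mul(Z, Z))))))))
  step 18: S(S(S(S(S(S(add(add(SZ, mul(Z, SSSZ)), add(add(SZ, Z), mul(Z, Z)))))))))
  step 19: S(S(S(S(S(S(add(S(add(Z, mul(Z, SSSZ))), add(add(SZ, Z), mul(Z, Z)))))))))
  step 20: S(S(S(S(S(S(S(add(add(Z, mul(Z, SSSZ)), add(add(SZ, Z), mul(Z, Z))))))))))
  step 21: S(S(S(S(S(S(S(add(mul(Z, SSSZ), add(add(SZ, Z), mul(Z, Z))))))))))
  step 22: S(S(S(S(S(S(S(add(Z, add(add(SZ, Z), mul(Z, Z))))))))))
  step 23: S(S(S(S(S(S(S(add(add(SZ, Z), mul(Z, Z)))))))))
  step 24: S(S(S(S(S(S(S(add(S(add(Z, Z)), mul(Z, Z)))))))))
  step 25: S(S(S(S(S(S(S(S(add(add(Z, Z), mul(Z, Z))))))))))
  step 26: S(S(S(S(S(S(S(S(add(Z, mul(Z, Z))))))))))
  step 27: S(S(S(S(S(S(S(S(mul(Z, Z)))))))))
  step 28: S^8(Z)

Answer: SAME — A ⇓ S^8(Z), B ⇓ S^8(Z)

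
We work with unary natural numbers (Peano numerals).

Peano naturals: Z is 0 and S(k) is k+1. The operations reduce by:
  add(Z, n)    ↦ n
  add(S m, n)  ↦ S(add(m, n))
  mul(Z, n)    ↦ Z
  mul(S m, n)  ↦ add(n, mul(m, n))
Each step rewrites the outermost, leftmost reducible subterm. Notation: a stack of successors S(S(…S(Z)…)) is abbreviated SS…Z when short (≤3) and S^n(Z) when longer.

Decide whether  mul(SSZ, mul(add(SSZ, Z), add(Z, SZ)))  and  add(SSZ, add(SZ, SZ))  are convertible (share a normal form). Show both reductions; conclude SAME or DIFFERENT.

Answer: SAME — A ⇓ S^4(Z), B ⇓ S^4(Z)

Reduction:
Term A:
  start: mul(SSZ, mul(add(SSZ, Z), add(Z, SZ)))
  [1] add(mul(add(SSZ, Z), add(Z, SZ)), mul(SZ, mul(add(SSZ, Z), add(Z, SZ))))
  [2] add(mul(S(add(SZ, Z)), add(Z, SZ)), mul(SZ, mul(add(SSZ, Z), add(Z, SZ))))
  [3] add(add(add(Z, SZ), mul(add(SZ, Z), add(Z, SZ))), mul(SZ, mul(add(SSZ, Z), add(Z, SZ))))
  [4] add(add(SZ, mul(add(SZ, Z), add(Z, SZ))), mul(SZ, mul(add(SSZ, Z), add(Z, SZ))))
  [5] add(S(add(Z, mul(add(SZ, Z), add(Z, SZ)))), mul(SZ, mul(add(SSZ, Z), add(Z, SZ))))
  [6] S(add(add(Z, mul(add(SZ, Z), add(Z, SZ))), mul(SZ, mul(add(SSZ, Z), add(Z, SZ)))))
  [7] S(add(mul(add(SZ, Z), add(Z, SZ)), mul(SZ, mul(add(SSZ, Z), add(Z, SZ)))))
  [8] S(add(mul(S(add(Z, Z)), add(Z, SZ)), mul(SZ, mul(add(SSZ, Z), add(Z, SZ)))))
  [9] S(add(add(add(Z, SZ), mul(add(Z, Z), add(Z, SZ))), mul(SZ, mul(add(SSZ, Z), add(Z, SZ)))))
  [10] S(add(add(SZ, mul(add(Z, Z), add(Z, SZ))), mul(SZ, mul(add(SSZ, Z), add(Z, SZ)))))
  [11] S(add(S(add(Z, mul(add(Z, Z), add(Z, SZ)))), mul(SZ, mul(add(SSZ, Z), add(Z, SZ)))))
  [12] S(S(add(add(Z, mul(add(Z, Z), add(Z, SZ))), mul(SZ, mul(add(SSZ, Z), add(Z, SZ))))))
  [13] S(S(add(mul(add(Z, Z), add(Z, SZ)), mul(SZ, mul(add(SSZ, Z), add(Z, SZ))))))
  [14] S(S(add(mul(Z, add(Z, SZ)), mul(SZ, mul(add(SSZ, Z), add(Z, SZ))))))
  [15] S(S(add(Z, mul(SZ, mul(add(SSZ, Z), add(Z, SZ))))))
  [16] S(S(mul(SZ, mul(add(SSZ, Z), add(Z, SZ)))))
  [17] S(S(add(mul(add(SSZ, Z), add(Z, SZ)), mul(Z, mul(add(SSZ, Z), add(Z, SZ))))))
  [18] S(S(add(mul(S(add(SZ, Z)), add(Z, SZ)), mul(Z, mul(add(SSZ, Z), add(Z, SZ))))))
  [19] S(S(add(add(add(Z, SZ), mul(add(SZ, Z), add(Z, SZ))), mul(Z, mul(add(SSZ, Z), add(Z, SZ))))))
  [20] S(S(add(add(SZ, mul(add(SZ, Z), add(Z, SZ))), mul(Z, mul(add(SSZ, Z), add(Z, SZ))))))
  [21] S(S(add(S(add(Z, mul(add(SZ, Z), add(Z, SZ)))), mul(Z, mul(add(SSZ, Z), add(Z, SZ))))))
  [22] S(S(S(add(add(Z, mul(add(SZ, Z), add(Z, SZ))), mul(Z, mul(add(SSZ, Z), add(Z, SZ)))))))
  [23] S(S(S(add(mul(add(SZ, Z), add(Z, SZ)), mul(Z, mul(add(SSZ, Z), add(Z, SZ)))))))
  [24] S(S(S(add(mul(S(add(Z, Z)), add(Z, SZ)), mul(Z, mul(add(SSZ, Z), add(Z, SZ)))))))
  [25] S(S(S(add(add(add(Z, SZ), mul(add(Z, Z), add(Z, SZ))), mul(Z, mul(add(SSZ, Z), add(Z, SZ)))))))
  [26] S(S(S(add(add(SZ, mul(add(Z, Z), add(Z, SZ))), mul(Z, mul(add(SSZ, Z), add(Z, SZ)))))))
  [27] S(S(S(add(S(add(Z, mul(add(Z, Z), add(Z, SZ)))), mul(Z, mul(add(SSZ, Z), add(Z, SZ)))))))
  [28] S(S(S(S(add(add(Z, mul(add(Z, Z), add(Z, SZ))), mul(Z, mul(add(SSZ, Z), add(Z, SZ))))))))
  [29] S(S(S(S(add(mul(add(Z, Z), add(Z, SZ)), mul(Z, mul(add(SSZ, Z), add(Z, SZ))))))))
  [30] S(S(S(S(add(mul(Z, add(Z, SZ)), mul(Z, mul(add(SSZ, Z), add(Z, SZ))))))))
  [31] S(S(S(S(add(Z, mul(Z, mul(add(SSZ, Z), add(Z, SZ))))))))
  [32] S(S(S(S(mul(Z, mul(add(SSZ, Z), add(Z, SZ)))))))
  [33] S^4(Z)

Term B:
  start: add(SSZ, add(SZ, SZ))
  [1] S(add(SZ, add(SZ, SZ)))
  [2] S(S(add(Z, add(SZ, SZ))))
  [3] S(S(add(SZ, SZ)))
  [4] S(S(S(add(Z, SZ))))
  [5] S^4(Z)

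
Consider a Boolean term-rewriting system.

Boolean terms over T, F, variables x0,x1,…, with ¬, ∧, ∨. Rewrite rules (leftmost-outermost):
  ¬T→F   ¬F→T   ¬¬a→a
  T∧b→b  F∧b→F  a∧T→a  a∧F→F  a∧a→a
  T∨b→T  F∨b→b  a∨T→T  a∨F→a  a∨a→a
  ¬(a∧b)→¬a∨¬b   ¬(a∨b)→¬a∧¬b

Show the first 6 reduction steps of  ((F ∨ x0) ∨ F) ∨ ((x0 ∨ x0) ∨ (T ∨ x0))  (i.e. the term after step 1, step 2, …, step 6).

Answer: after 6 steps: T

Derivation:
  start: ((F ∨ x0) ∨ F) ∨ ((x0 ∨ x0) ∨ (T ∨ x0))
  step 1: (F ∨ x0) ∨ ((x0 ∨ x0) ∨ (T ∨ x0))
  step 2: x0 ∨ ((x0 ∨ x0) ∨ (T ∨ x0))
  step 3: x0 ∨ (x0 ∨ (T ∨ x0))
  step 4: x0 ∨ (x0 ∨ T)
  step 5: x0 ∨ T
  step 6: T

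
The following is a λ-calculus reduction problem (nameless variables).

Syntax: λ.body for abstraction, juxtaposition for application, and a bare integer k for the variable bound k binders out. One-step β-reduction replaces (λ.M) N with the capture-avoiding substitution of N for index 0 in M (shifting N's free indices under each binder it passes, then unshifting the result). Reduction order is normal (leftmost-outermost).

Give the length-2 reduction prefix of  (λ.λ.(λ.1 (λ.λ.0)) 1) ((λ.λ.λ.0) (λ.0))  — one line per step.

  start: (λ.λ.(λ.1 (λ.λ.0)) 1) ((λ.λ.λ.0) (λ.0))
  step 1: λ.(λ.1 (λ.λ.0)) ((λ.λ.λ.0) (λ.0))
  step 2: λ.0 (λ.λ.0)

Answer: after 2 steps: λ.0 (λ.λ.0)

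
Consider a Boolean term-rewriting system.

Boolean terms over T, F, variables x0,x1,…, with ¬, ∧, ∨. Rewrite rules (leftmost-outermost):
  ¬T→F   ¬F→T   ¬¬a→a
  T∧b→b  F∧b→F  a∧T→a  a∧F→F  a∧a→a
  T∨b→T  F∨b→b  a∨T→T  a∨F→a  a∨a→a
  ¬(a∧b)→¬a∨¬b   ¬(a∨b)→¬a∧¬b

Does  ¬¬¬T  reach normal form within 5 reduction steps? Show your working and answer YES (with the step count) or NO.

  start: ¬¬¬T
  →1  ¬T
  →2  F

Answer: YES — reaches normal form F in 2 ≤ 5 steps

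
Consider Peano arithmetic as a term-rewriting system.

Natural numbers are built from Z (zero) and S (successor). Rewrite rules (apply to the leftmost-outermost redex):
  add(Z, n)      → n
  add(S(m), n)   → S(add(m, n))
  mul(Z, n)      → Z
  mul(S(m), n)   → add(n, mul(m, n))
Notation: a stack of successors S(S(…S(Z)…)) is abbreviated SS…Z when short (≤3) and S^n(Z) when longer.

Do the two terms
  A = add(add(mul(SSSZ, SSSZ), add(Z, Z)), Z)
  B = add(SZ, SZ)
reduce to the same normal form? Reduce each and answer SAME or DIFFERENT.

Answer: DIFFERENT — A ⇓ S^9(Z), B ⇓ SSZ

Working:
Term A:
  start: add(add(mul(SSSZ, SSSZ), add(Z, Z)), Z)
  →1  add(add(add(SSSZ, mul(SSZ, SSSZ)), add(Z, Z)), Z)
  →2  add(add(S(add(SSZ, mul(SSZ, SSSZ))), add(Z, Z)), Z)
  →3  add(S(add(add(SSZ, mul(SSZ, SSSZ)), add(Z, Z))), Z)
  →4  S(add(add(add(SSZ, mul(SSZ, SSSZ)), add(Z, Z)), Z))
  →5  S(add(add(S(add(SZ, mul(SSZ, SSSZ))), add(Z, Z)), Z))
  →6  S(add(S(add(add(SZ, mul(SSZ, SSSZ)), add(Z, Z))), Z))
  →7  S(S(add(add(add(SZ, mul(SSZ, SSSZ)), add(Z, Z)), Z)))
  →8  S(S(add(add(S(add(Z, mul(SSZ, SSSZ))), add(Z, Z)), Z)))
  →9  S(S(add(S(add(add(Z, mul(SSZ, SSSZ)), add(Z, Z))), Z)))
  →10  S(S(S(add(add(add(Z, mul(SSZ, SSSZ)), add(Z, Z)), Z))))
  →11  S(S(S(add(add(mul(SSZ, SSSZ), add(Z, Z)), Z))))
  →12  S(S(S(add(add(add(SSSZ, mul(SZ, SSSZ)), add(Z, Z)), Z))))
  →13  S(S(S(add(add(S(add(SSZ, mul(SZ, SSSZ))), add(Z, Z)), Z))))
  →14  S(S(S(add(S(add(add(SSZ, mul(SZ, SSSZ)), add(Z, Z))), Z))))
  →15  S(S(S(S(add(add(add(SSZ, mul(SZ, SSSZ)), add(Z, Z)), Z)))))
  →16  S(S(S(S(add(add(S(add(SZ, mul(SZ, SSSZ))), add(Z, Z)), Z)))))
  →17  S(S(S(S(add(S(add(add(SZ, mul(SZ, SSSZ)), add(Z, Z))), Z)))))
  →18  S(S(S(S(S(add(add(add(SZ, mul(SZ, SSSZ)), add(Z, Z)), Z))))))
  →19  S(S(S(S(S(add(add(S(add(Z, mul(SZ, SSSZ))), add(Z, Z)), Z))))))
  →20  S(S(S(S(S(add(S(add(add(Z, mul(SZ, SSSZ)), add(Z, Z))), Z))))))
  →21  S(S(S(S(S(S(add(add(add(Z, mul(SZ, SSSZ)), add(Z, Z)), Z)))))))
  →22  S(S(S(S(S(S(add(add(mul(SZ, SSSZ), add(Z, Z)), Z)))))))
  →23  S(S(S(S(S(S(add(add(add(SSSZ, mul(Z, SSSZ)), add(Z, Z)), Z)))))))
  →24  S(S(S(S(S(S(add(add(S(add(SSZ, mul(Z, SSSZ))), add(Z, Z)), Z)))))))
  →25  S(S(S(S(S(S(add(S(add(add(SSZ, mul(Z, SSSZ)), add(Z, Z))), Z)))))))
  →26  S(S(S(S(S(S(S(add(add(add(SSZ, mul(Z, SSSZ)), add(Z, Z)), Z))))))))
  →27  S(S(S(S(S(S(S(add(add(S(add(SZ, mul(Z, SSSZ))), add(Z, Z)), Z))))))))
  →28  S(S(S(S(S(S(S(add(S(add(add(SZ, mul(Z, SSSZ)), add(Z, Z))), Z))))))))
  →29  S(S(S(S(S(S(S(S(add(add(add(SZ, mul(Z, SSSZ)), add(Z, Z)), Z)))))))))
  →30  S(S(S(S(S(S(S(S(add(add(S(add(Z, mul(Z, SSSZ))), add(Z, Z)), Z)))))))))
  →31  S(S(S(S(S(S(S(S(add(S(add(add(Z, mul(Z, SSSZ)), add(Z, Z))), Z)))))))))
  →32  S(S(S(S(S(S(S(S(S(add(add(add(Z, mul(Z, SSSZ)), add(Z, Z)), Z))))))))))
  →33  S(S(S(S(S(S(S(S(S(add(add(mul(Z, SSSZ), add(Z, Z)), Z))))))))))
  →34  S(S(S(S(S(S(S(S(S(add(add(Z, add(Z, Z)), Z))))))))))
  →35  S(S(S(S(S(S(S(S(S(add(add(Z, Z), Z))))))))))
  →36  S(S(S(S(S(S(S(S(S(add(Z, Z))))))))))
  →37  S^9(Z)

Term B:
  start: add(SZ, SZ)
  →1  S(add(Z, SZ))
  →2  SSZ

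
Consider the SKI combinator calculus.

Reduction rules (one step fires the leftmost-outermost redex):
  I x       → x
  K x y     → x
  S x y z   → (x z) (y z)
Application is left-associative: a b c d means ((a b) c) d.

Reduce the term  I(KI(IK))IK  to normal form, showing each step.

Answer: normal form = K  (in 4 steps)

Working:
  start: I(KI(IK))IK
  →1  KI(IK)IK
  →2  IIK
  →3  IK
  →4  K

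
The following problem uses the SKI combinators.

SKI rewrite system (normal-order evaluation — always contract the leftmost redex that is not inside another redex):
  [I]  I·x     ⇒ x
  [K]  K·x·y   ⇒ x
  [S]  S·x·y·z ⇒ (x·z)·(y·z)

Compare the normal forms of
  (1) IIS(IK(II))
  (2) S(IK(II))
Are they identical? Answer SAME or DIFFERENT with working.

Answer: SAME — A ⇓ S(KI), B ⇓ S(KI)

Derivation:
Term A:
  start: IIS(IK(II))
  →1  IS(IK(II))
  →2  S(IK(II))
  →3  S(K(II))
  →4  S(KI)

Term B:
  start: S(IK(II))
  →1  S(K(II))
  →2  S(KI)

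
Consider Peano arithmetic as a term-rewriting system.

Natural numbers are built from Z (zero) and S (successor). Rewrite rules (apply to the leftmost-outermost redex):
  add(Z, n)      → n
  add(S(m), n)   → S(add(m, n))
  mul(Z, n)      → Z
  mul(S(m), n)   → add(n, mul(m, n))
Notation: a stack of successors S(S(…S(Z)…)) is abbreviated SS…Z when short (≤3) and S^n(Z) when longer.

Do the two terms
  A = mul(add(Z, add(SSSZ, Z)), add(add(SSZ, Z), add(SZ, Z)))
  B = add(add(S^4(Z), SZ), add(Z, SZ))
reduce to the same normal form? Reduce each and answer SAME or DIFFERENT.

Answer: DIFFERENT — A ⇓ S^9(Z), B ⇓ S^6(Z)

Derivation:
Term A:
  start: mul(add(Z, add(SSSZ, Z)), add(add(SSZ, Z), add(SZ, Z)))
  step 1: mul(add(SSSZ, Z), add(add(SSZ, Z), add(SZ, Z)))
  step 2: mul(S(add(SSZ, Z)), add(add(SSZ, Z), add(SZ, Z)))
  step 3: add(add(add(SSZ, Z), add(SZ, Z)), mul(add(SSZ, Z), add(add(SSZ, Z), add(SZ, Z))))
  step 4: add(add(S(add(SZ, Z)), add(SZ, Z)), mul(add(SSZ, Z), add(add(SSZ, Z), add(SZ, Z))))
  step 5: add(S(add(add(SZ, Z), add(SZ, Z))), mul(add(SSZ, Z), add(add(SSZ, Z), add(SZ, Z))))
  step 6: S(add(add(add(SZ, Z), add(SZ, Z)), mul(add(SSZ, Z), add(add(SSZ, Z), add(SZ, Z)))))
  step 7: S(add(add(S(add(Z, Z)), add(SZ, Z)), mul(add(SSZ, Z), add(add(SSZ, Z), add(SZ, Z)))))
  step 8: S(add(S(add(add(Z, Z), add(SZ, Z))), mul(add(SSZ, Z), add(add(SSZ, Z), add(SZ, Z)))))
  step 9: S(S(add(add(add(Z, Z), add(SZ, Z)), mul(add(SSZ, Z), add(add(SSZ, Z), add(SZ, Z))))))
  step 10: S(S(add(add(Z, add(SZ, Z)), mul(add(SSZ, Z), add(add(SSZ, Z), add(SZ, Z))))))
  step 11: S(S(add(add(SZ, Z), mul(add(SSZ, Z), add(add(SSZ, Z), add(SZ, Z))))))
  step 12: S(S(add(S(add(Z, Z)), mul(add(SSZ, Z), add(add(SSZ, Z), add(SZ, Z))))))
  step 13: S(S(S(add(add(Z, Z), mul(add(SSZ, Z), add(add(SSZ, Z), add(SZ, Z)))))))
  step 14: S(S(S(add(Z, mul(add(SSZ, Z), add(add(SSZ, Z), add(SZ, Z)))))))
  step 15: S(S(S(mul(add(SSZ, Z), add(add(SSZ, Z), add(SZ, Z))))))
  step 16: S(S(S(mul(S(add(SZ, Z)), add(add(SSZ, Z), add(SZ, Z))))))
  step 17: S(S(S(add(add(add(SSZ, Z), add(SZ, Z)), mul(add(SZ, Z), add(add(SSZ, Z), add(SZ, Z)))))))
  step 18: S(S(S(add(add(S(add(SZ, Z)), add(SZ, Z)), mul(add(SZ, Z), add(add(SSZ, Z), add(SZ, Z)))))))
  step 19: S(S(S(add(S(add(add(SZ, Z), add(SZ, Z))), mul(add(SZ, Z), add(add(SSZ, Z), add(SZ, Z)))))))
  step 20: S(S(S(S(add(add(add(SZ, Z), add(SZ, Z)), mul(add(SZ, Z), add(add(SSZ, Z), add(SZ, Z))))))))
  step 21: S(S(S(S(add(add(S(add(Z, Z)), add(SZ, Z)), mul(add(SZ, Z), add(add(SSZ, Z), add(SZ, Z))))))))
  step 22: S(S(S(S(add(S(add(add(Z, Z), add(SZ, Z))), mul(add(SZ, Z), add(add(SSZ, Z), add(SZ, Z))))))))
  step 23: S(S(S(S(S(add(add(add(Z, Z), add(SZ, Z)), mul(add(SZ, Z), add(add(SSZ, Z), add(SZ, Z)))))))))
  step 24: S(S(S(S(S(add(add(Z, add(SZ, Z)), mul(add(SZ, Z), add(add(SSZ, Z), add(SZ, Z)))))))))
  step 25: S(S(S(S(S(add(add(SZ, Z), mul(add(SZ, Z), add(add(SSZ, Z), add(SZ, Z)))))))))
  step 26: S(S(S(S(S(add(S(add(Z, Z)), mul(add(SZ, Z), add(add(SSZ, Z), add(SZ, Z)))))))))
  step 27: S(S(S(S(S(S(add(add(Z, Z), mul(add(SZ, Z), add(add(SSZ, Z), add(SZ, Z))))))))))
  step 28: S(S(S(S(S(S(add(Z, mul(add(SZ, Z), add(add(SSZ, Z), add(SZ, Z))))))))))
  step 29: S(S(S(S(S(S(mul(add(SZ, Z), add(add(SSZ, Z), add(SZ, Z)))))))))
  step 30: S(S(S(S(S(S(mul(S(add(Z, Z)), add(add(SSZ, Z), add(SZ, Z)))))))))
  step 31: S(S(S(S(S(S(add(add(add(SSZ, Z), add(SZ, Z)), mul(add(Z, Z), add(add(SSZ, Z), add(SZ, Z))))))))))
  step 32: S(S(S(S(S(S(add(add(S(add(SZ, Z)), add(SZ, Z)), mul(add(Z, Z), add(add(SSZ, Z), add(SZ, Z))))))))))
  step 33: S(S(S(S(S(S(add(S(add(add(SZ, Z), add(SZ, Z))), mul(add(Z, Z), add(add(SSZ, Z), add(SZ, Z))))))))))
  step 34: S(S(S(S(S(S(S(add(add(add(SZ, Z), add(SZ, Z)), mul(add(Z, Z), add(add(SSZ, Z), add(SZ, Z)))))))))))
  step 35: S(S(S(S(S(S(S(add(add(S(add(Z, Z)), add(SZ, Z)), mul(add(Z, Z), add(add(SSZ, Z), add(SZ, Z)))))))))))
  step 36: S(S(S(S(S(S(S(add(S(add(add(Z, Z), add(SZ, Z))), mul(add(Z, Z), add(add(SSZ, Z), add(SZ, Z)))))))))))
  step 37: S(S(S(S(S(S(S(S(add(add(add(Z, Z), add(SZ, Z)), mul(add(Z, Z), add(add(SSZ, Z), add(SZ, Z))))))))))))
  step 38: S(S(S(S(S(S(S(S(add(add(Z, add(SZ, Z)), mul(add(Z, Z), add(add(SSZ, Z), add(SZ, Z))))))))))))
  step 39: S(S(S(S(S(S(S(S(add(add(SZ, Z), mul(add(Z, Z), add(add(SSZ, Z), add(SZ, Z))))))))))))
  step 40: S(S(S(S(S(S(S(S(add(S(add(Z, Z)), mul(add(Z, Z), add(add(SSZ, Z), add(SZ, Z))))))))))))
  step 41: S(S(S(S(S(S(S(S(S(add(add(Z, Z), mul(add(Z, Z), add(add(SSZ, Z), add(SZ, Z)))))))))))))
  step 42: S(S(S(S(S(S(S(S(S(add(Z, mul(add(Z, Z), add(add(SSZ, Z), add(SZ, Z)))))))))))))
  step 43: S(S(S(S(S(S(S(S(S(mul(add(Z, Z), add(add(SSZ, Z), add(SZ, Z))))))))))))
  step 44: S(S(S(S(S(S(S(S(S(mul(Z, add(add(SSZ, Z), add(SZ, Z))))))))))))
  step 45: S^9(Z)

Term B:
  start: add(add(S^4(Z), SZ), add(Z, SZ))
  step 1: add(S(add(SSSZ, SZ)), add(Z, SZ))
  step 2: S(add(add(SSSZ, SZ), add(Z, SZ)))
  step 3: S(add(S(add(SSZ, SZ)), add(Z, SZ)))
  step 4: S(S(add(add(SSZ, SZ), add(Z, SZ))))
  step 5: S(S(add(S(add(SZ, SZ)), add(Z, SZ))))
  step 6: S(S(S(add(add(SZ, SZ), add(Z, SZ)))))
  step 7: S(S(S(add(S(add(Z, SZ)), add(Z, SZ)))))
  step 8: S(S(S(S(add(add(Z, SZ), add(Z, SZ))))))
  step 9: S(S(S(S(add(SZ, add(Z, SZ))))))
  step 10: S(S(S(S(S(add(Z, add(Z, SZ)))))))
  step 11: S(S(S(S(S(add(Z, SZ))))))
  step 12: S^6(Z)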